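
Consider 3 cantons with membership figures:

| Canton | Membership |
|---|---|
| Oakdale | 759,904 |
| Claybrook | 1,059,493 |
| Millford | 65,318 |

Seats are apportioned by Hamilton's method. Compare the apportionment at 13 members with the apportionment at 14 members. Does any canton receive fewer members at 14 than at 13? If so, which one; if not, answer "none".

At 13 seats: Oakdale 5, Claybrook 7, Millford 1.
At 14 seats: Oakdale 6, Claybrook 8, Millford 0.
Millford drops from 1 to 0.

Millford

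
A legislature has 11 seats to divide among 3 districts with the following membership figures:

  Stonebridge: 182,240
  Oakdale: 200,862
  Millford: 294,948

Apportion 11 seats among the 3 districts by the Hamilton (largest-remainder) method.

Stonebridge: 3, Oakdale: 3, Millford: 5

Standard divisor: 678050 ÷ 11 ≈ 61640.909.
Standard quotas: Stonebridge 2.9565, Oakdale 3.2586, Millford 4.7849.
Lower quotas: Stonebridge 2, Oakdale 3, Millford 4 (sum 9, leaving 2 seats).
Remainders in descending order: Stonebridge 0.9565, Millford 0.7849, Oakdale 0.2586.
The surplus seats go to Stonebridge, Millford.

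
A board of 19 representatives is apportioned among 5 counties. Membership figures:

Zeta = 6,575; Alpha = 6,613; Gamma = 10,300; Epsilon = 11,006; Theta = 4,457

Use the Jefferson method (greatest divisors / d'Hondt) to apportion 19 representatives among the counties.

Zeta 3, Alpha 3, Gamma 5, Epsilon 6, Theta 2

Standard divisor 38951/19 ≈ 2050.053; standard quotas: Zeta 3.207, Alpha 3.226, Gamma 5.024, Epsilon 5.369, Theta 2.174.
Rounding down gives 3, 3, 5, 5, 2 = 18 seats, so the divisor must be adjusted.
With modified divisor 1800: modified quotas Zeta 3.653, Alpha 3.674, Gamma 5.722, Epsilon 6.114, Theta 2.476.
Rounding down: Zeta 3, Alpha 3, Gamma 5, Epsilon 6, Theta 2 (total 19).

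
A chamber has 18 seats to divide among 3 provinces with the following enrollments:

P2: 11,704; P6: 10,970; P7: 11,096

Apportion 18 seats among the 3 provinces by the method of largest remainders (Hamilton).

The standard divisor is 33770/18 ≈ 1876.111.
Standard quotas: P2 6.2384, P6 5.8472, P7 5.9144.
Lower quotas: P2 6, P6 5, P7 5 (sum 16, leaving 2 seats).
Remainders in descending order: P7 0.9144, P6 0.8472, P2 0.2384.
The surplus seats go to P7, P6.

P2: 6; P6: 6; P7: 6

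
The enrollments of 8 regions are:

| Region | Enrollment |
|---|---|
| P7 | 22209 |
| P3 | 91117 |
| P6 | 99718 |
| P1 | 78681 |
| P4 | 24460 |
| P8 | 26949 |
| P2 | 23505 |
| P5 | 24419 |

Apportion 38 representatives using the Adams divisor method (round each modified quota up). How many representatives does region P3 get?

8

Standard divisor 391058/38 ≈ 10291; standard quotas: P7 2.158, P3 8.854, P6 9.690, P1 7.646, P4 2.377, P8 2.619, P2 2.284, P5 2.373.
Rounding up gives 3, 9, 10, 8, 3, 3, 3, 3 = 42 seats, so the divisor must be adjusted.
With modified divisor 11600: modified quotas P7 1.915, P3 7.855, P6 8.596, P1 6.783, P4 2.109, P8 2.323, P2 2.026, P5 2.105.
Rounding up: P7 2, P3 8, P6 9, P1 7, P4 3, P8 3, P2 3, P5 3 (total 38).
P3 receives 8.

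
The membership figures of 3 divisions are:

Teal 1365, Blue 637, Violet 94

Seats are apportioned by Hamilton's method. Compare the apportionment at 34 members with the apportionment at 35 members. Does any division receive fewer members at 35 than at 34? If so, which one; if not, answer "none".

Violet

At 34 seats: Teal 22, Blue 10, Violet 2.
At 35 seats: Teal 23, Blue 11, Violet 1.
Violet drops from 2 to 1.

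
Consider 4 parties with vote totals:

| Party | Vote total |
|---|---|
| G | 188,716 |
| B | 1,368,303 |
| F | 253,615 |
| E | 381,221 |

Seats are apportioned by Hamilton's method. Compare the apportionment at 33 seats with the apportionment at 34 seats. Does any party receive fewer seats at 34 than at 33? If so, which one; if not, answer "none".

none

At 33 seats: G 3, B 20, F 4, E 6.
At 34 seats: G 3, B 21, F 4, E 6.
No party's allocation decreased.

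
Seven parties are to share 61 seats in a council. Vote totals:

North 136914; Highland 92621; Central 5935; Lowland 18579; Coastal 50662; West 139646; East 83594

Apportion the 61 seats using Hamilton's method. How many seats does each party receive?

North 16, Highland 11, Central 1, Lowland 2, Coastal 6, West 16, East 9

Total 527951; standard divisor 527951/61 ≈ 8654.934.
Standard quotas: North 15.8192, Highland 10.7015, Central 0.6857, Lowland 2.1466, Coastal 5.8535, West 16.1348, East 9.6585.
Lower quotas: North 15, Highland 10, Central 0, Lowland 2, Coastal 5, West 16, East 9 (sum 57, leaving 4 seats).
Remainders in descending order: Coastal 0.8535, North 0.8192, Highland 0.7015, Central 0.6857, East 0.6585, Lowland 0.1466, West 0.1348.
Largest remainders: Coastal, North, Highland, Central receive the extra seats.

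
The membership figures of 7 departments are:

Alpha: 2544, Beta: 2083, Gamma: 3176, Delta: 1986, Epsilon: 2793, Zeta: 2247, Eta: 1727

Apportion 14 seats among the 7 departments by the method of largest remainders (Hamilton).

The standard divisor is 16556/14 ≈ 1182.571.
Standard quotas: Alpha 2.151, Beta 1.761, Gamma 2.686, Delta 1.679, Epsilon 2.362, Zeta 1.900, Eta 1.460.
Lower quotas: Alpha 2, Beta 1, Gamma 2, Delta 1, Epsilon 2, Zeta 1, Eta 1 (sum 10, leaving 4 seats).
Remainders in descending order: Zeta 0.900, Beta 0.761, Gamma 0.686, Delta 0.679, Eta 0.460, Epsilon 0.362, Alpha 0.151.
The surplus seats go to Zeta, Beta, Gamma, Delta.

Alpha: 2; Beta: 2; Gamma: 3; Delta: 2; Epsilon: 2; Zeta: 2; Eta: 1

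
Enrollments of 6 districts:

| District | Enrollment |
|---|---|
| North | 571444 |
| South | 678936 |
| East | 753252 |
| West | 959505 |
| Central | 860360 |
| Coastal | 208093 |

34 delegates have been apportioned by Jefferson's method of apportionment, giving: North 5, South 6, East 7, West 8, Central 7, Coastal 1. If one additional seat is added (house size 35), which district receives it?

Priority for the next seat is population ÷ (current seats + 1).
Priorities: North 95240.667, South 96990.857, East 94156.500, West 106611.667, Central 107545.000, Coastal 104046.500.
Highest priority: Central.

Central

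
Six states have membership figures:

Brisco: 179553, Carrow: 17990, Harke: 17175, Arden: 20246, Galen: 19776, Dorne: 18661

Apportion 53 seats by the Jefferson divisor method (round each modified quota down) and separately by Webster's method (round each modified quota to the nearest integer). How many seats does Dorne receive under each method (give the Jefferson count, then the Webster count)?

3 and 4

Jefferson: Brisco 36, Carrow 3, Harke 3, Arden 4, Galen 4, Dorne 3.
Webster: Brisco 35, Carrow 3, Harke 3, Arden 4, Galen 4, Dorne 4.
Dorne gets 3 under Jefferson and 4 under Webster.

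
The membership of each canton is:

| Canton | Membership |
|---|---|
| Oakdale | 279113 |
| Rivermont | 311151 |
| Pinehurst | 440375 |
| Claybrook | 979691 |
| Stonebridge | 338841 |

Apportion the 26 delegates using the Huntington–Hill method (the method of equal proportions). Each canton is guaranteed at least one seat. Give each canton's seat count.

With divisor 91616: modified quotas Oakdale 3.047, Rivermont 3.396, Pinehurst 4.807, Claybrook 10.693, Stonebridge 3.698.
Geometric-mean thresholds: Oakdale √(3·4)=3.464, Rivermont √(3·4)=3.464, Pinehurst √(4·5)=4.472, Claybrook √(10·11)=10.488, Stonebridge √(3·4)=3.464.
Each quota rounded against its threshold gives Oakdale 3, Rivermont 3, Pinehurst 5, Claybrook 11, Stonebridge 4 (total 26).

Oakdale=3, Rivermont=3, Pinehurst=5, Claybrook=11, Stonebridge=4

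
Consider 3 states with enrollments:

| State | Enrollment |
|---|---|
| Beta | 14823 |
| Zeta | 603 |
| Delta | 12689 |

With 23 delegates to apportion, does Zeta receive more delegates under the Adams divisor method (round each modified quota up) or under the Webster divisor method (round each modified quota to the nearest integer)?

Adams

Adams: Beta 12, Zeta 1, Delta 10.
Webster: Beta 12, Zeta 0, Delta 11.
Zeta gets 1 under Adams and 0 under Webster.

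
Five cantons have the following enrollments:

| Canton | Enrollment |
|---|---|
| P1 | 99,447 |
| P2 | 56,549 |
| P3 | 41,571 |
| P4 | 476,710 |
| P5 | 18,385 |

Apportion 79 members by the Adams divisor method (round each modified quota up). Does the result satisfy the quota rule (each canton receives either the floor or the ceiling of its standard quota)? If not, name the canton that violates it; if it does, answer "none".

P4

Standard quotas: P1 11.342, P2 6.450, P3 4.741, P4 54.370, P5 2.097.
Adams allocation: P1 11, P2 7, P3 5, P4 53, P5 3.
P4 has quota 54.370 (lower 54, upper 55) but receives 53 — outside the quota interval.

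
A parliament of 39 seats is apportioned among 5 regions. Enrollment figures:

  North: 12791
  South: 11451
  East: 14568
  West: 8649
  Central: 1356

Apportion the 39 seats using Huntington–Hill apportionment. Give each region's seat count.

North=10, South=9, East=12, West=7, Central=1

With divisor 1244: modified quotas North 10.282, South 9.205, East 11.711, West 6.953, Central 1.090.
Geometric-mean thresholds: North √(10·11)=10.488, South √(9·10)=9.487, East √(11·12)=11.489, West √(6·7)=6.481, Central √(1·2)=1.414.
Each quota rounded against its threshold gives North 10, South 9, East 12, West 7, Central 1 (total 39).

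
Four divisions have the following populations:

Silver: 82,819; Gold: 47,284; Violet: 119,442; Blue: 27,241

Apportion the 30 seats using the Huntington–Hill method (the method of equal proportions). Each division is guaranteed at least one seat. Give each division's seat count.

Silver: 9; Gold: 5; Violet: 13; Blue: 3

With divisor 9208: modified quotas Silver 8.994, Gold 5.135, Violet 12.972, Blue 2.958.
Geometric-mean thresholds: Silver √(8·9)=8.485, Gold √(5·6)=5.477, Violet √(12·13)=12.490, Blue √(2·3)=2.449.
Each quota rounded against its threshold gives Silver 9, Gold 5, Violet 13, Blue 3 (total 30).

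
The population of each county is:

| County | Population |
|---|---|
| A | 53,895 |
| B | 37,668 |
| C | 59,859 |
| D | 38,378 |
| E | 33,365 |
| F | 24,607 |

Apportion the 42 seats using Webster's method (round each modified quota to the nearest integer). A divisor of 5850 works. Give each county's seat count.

A: 9; B: 6; C: 10; D: 7; E: 6; F: 4

With modified divisor 5850: modified quotas A 9.213, B 6.439, C 10.232, D 6.560, E 5.703, F 4.206.
Rounding to the nearest integer: A 9, B 6, C 10, D 7, E 6, F 4 (total 42).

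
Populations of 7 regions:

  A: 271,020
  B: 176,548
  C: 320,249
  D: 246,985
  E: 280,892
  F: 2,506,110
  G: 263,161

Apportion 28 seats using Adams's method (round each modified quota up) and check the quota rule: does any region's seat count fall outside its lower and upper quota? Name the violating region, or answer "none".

F

Standard quotas: A 1.867, B 1.216, C 2.206, D 1.701, E 1.935, F 17.262, G 1.813.
Adams allocation: A 2, B 2, C 2, D 2, E 2, F 16, G 2.
F has quota 17.262 (lower 17, upper 18) but receives 16 — outside the quota interval.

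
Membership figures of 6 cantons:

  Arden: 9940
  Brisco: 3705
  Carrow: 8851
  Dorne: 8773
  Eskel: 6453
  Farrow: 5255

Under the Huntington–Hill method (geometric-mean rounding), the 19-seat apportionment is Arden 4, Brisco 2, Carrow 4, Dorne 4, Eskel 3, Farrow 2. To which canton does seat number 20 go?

Priority for the next seat is population ÷ (√(s·(s+1))).
Priorities: Arden 2222.652, Brisco 1512.560, Carrow 1979.144, Dorne 1961.702, Eskel 1862.821, Farrow 2145.345.
Highest priority: Arden.

Arden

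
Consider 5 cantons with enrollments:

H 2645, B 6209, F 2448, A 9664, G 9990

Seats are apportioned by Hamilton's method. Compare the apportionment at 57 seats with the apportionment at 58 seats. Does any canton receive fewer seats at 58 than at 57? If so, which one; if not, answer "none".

At 57 seats: H 5, B 11, F 5, A 18, G 18.
At 58 seats: H 5, B 12, F 4, A 18, G 19.
F drops from 5 to 4.

F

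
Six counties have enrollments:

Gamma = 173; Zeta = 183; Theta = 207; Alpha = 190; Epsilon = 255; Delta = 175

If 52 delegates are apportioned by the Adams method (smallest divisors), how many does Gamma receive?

8

Standard divisor 1183/52 ≈ 22.75; standard quotas: Gamma 7.604, Zeta 8.044, Theta 9.099, Alpha 8.352, Epsilon 11.209, Delta 7.692.
Rounding up gives 8, 9, 10, 9, 12, 8 = 56 seats, so the divisor must be adjusted.
With modified divisor 24: modified quotas Gamma 7.208, Zeta 7.625, Theta 8.625, Alpha 7.917, Epsilon 10.625, Delta 7.292.
Rounding up: Gamma 8, Zeta 8, Theta 9, Alpha 8, Epsilon 11, Delta 8 (total 52).
Gamma receives 8.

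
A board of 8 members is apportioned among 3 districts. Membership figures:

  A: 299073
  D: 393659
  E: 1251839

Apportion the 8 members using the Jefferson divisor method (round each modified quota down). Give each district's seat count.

Standard divisor 1944571/8 ≈ 243071.375; standard quotas: A 1.230, D 1.620, E 5.150.
Rounding down gives 1, 1, 5 = 7 seats, so the divisor must be adjusted.
With modified divisor 202700: modified quotas A 1.475, D 1.942, E 6.176.
Rounding down: A 1, D 1, E 6 (total 8).

A=1; D=1; E=6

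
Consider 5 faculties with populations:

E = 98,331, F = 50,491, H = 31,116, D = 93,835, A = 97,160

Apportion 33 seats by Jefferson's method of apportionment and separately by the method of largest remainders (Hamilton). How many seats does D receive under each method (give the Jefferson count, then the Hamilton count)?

9 and 8

Jefferson: E 9, F 4, H 2, D 9, A 9.
Hamilton: E 9, F 4, H 3, D 8, A 9.
D gets 9 under Jefferson and 8 under Hamilton.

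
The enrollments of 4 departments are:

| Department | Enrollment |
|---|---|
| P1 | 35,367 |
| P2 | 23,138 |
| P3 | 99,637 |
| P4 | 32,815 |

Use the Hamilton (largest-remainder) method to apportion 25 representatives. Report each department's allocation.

P1: 5; P2: 3; P3: 13; P4: 4

The standard divisor is 190957/25 ≈ 7638.28.
Standard quotas: P1 4.6302, P2 3.0292, P3 13.0444, P4 4.2961.
Lower quotas: P1 4, P2 3, P3 13, P4 4 (sum 24, leaving 1 seat).
Remainders in descending order: P1 0.6302, P4 0.2961, P3 0.0444, P2 0.0292.
The surplus seat goes to P1.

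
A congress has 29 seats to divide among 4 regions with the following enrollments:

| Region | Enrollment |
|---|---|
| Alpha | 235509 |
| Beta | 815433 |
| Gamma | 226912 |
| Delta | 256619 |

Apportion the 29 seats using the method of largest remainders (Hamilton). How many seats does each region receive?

Alpha=5, Beta=15, Gamma=4, Delta=5

The standard divisor is 1534473/29 ≈ 52912.862.
Standard quotas: Alpha 4.4509, Beta 15.4109, Gamma 4.2884, Delta 4.8498.
Lower quotas: Alpha 4, Beta 15, Gamma 4, Delta 4 (sum 27, leaving 2 seats).
Remainders in descending order: Delta 0.8498, Alpha 0.4509, Beta 0.4109, Gamma 0.2884.
Largest remainders: Delta, Alpha receive the extra seats.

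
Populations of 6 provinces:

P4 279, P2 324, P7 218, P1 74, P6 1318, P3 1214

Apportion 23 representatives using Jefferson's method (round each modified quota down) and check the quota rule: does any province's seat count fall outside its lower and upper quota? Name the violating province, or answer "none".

none

Standard quotas: P4 1.872, P2 2.174, P7 1.463, P1 0.497, P6 8.846, P3 8.148.
Jefferson allocation: P4 2, P2 2, P7 1, P1 0, P6 9, P3 9.
Every allocation lies between the lower and upper quota.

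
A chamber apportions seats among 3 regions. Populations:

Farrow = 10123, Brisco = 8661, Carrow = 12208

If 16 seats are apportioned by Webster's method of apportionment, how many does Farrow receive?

5

Standard divisor 30992/16 ≈ 1937; standard quotas: Farrow 5.226, Brisco 4.471, Carrow 6.303.
Rounding to the nearest integer gives 5, 4, 6 = 15 seats, so the divisor must be adjusted.
With modified divisor 1900: modified quotas Farrow 5.328, Brisco 4.558, Carrow 6.425.
Rounding to the nearest integer: Farrow 5, Brisco 5, Carrow 6 (total 16).
Farrow receives 5.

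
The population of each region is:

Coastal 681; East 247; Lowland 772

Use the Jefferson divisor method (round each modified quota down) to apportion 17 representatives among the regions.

Standard divisor 1700/17 ≈ 100; standard quotas: Coastal 6.810, East 2.470, Lowland 7.720.
Rounding down gives 6, 2, 7 = 15 seats, so the divisor must be adjusted.
With modified divisor 90: modified quotas Coastal 7.567, East 2.744, Lowland 8.578.
Rounding down: Coastal 7, East 2, Lowland 8 (total 17).

Coastal 7, East 2, Lowland 8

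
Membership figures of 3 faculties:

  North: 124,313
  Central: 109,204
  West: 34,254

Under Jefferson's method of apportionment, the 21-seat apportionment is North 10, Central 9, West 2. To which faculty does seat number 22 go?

Priority for the next seat is population ÷ (current seats + 1).
Priorities: North 11301.182, Central 10920.400, West 11418.000.
Highest priority: West.

West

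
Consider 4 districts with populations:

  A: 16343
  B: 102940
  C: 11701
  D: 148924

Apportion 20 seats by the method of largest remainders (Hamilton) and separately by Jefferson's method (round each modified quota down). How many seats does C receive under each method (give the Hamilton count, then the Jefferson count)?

Hamilton: A 1, B 7, C 1, D 11.
Jefferson: A 1, B 8, C 0, D 11.
C gets 1 under Hamilton and 0 under Jefferson.

1 and 0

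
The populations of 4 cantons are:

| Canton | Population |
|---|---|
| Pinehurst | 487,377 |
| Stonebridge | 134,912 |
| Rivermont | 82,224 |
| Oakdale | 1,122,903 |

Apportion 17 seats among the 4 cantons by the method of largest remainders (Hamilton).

Pinehurst: 5, Stonebridge: 1, Rivermont: 1, Oakdale: 10

Total 1827416; standard divisor 1827416/17 ≈ 107495.059.
Standard quotas: Pinehurst 4.5339, Stonebridge 1.2551, Rivermont 0.7649, Oakdale 10.4461.
Lower quotas: Pinehurst 4, Stonebridge 1, Rivermont 0, Oakdale 10 (sum 15, leaving 2 seats).
Remainders in descending order: Rivermont 0.7649, Pinehurst 0.5339, Oakdale 0.4461, Stonebridge 0.2551.
Largest remainders: Rivermont, Pinehurst receive the extra seats.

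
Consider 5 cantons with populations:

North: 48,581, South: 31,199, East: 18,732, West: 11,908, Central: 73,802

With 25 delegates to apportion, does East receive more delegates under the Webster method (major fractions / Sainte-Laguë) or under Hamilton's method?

Webster: North 6, South 4, East 3, West 2, Central 10.
Hamilton: North 7, South 4, East 2, West 2, Central 10.
East gets 3 under Webster and 2 under Hamilton.

Webster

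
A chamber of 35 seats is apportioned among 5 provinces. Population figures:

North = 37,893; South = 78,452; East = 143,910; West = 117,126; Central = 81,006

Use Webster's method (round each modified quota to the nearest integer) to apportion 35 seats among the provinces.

Standard divisor 458387/35 ≈ 13096.771; standard quotas: North 2.893, South 5.990, East 10.988, West 8.943, Central 6.185.
Rounding to the nearest integer gives North 3, South 6, East 11, West 9, Central 6 — total 35, matching the house size, so no adjustment is needed.

North=3; South=6; East=11; West=9; Central=6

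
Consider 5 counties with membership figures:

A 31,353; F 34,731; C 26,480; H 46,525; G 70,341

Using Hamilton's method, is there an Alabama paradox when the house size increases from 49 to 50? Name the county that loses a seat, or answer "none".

none

At 49 seats: A 7, F 8, C 6, H 11, G 17.
At 50 seats: A 8, F 8, C 6, H 11, G 17.
No county's allocation decreased.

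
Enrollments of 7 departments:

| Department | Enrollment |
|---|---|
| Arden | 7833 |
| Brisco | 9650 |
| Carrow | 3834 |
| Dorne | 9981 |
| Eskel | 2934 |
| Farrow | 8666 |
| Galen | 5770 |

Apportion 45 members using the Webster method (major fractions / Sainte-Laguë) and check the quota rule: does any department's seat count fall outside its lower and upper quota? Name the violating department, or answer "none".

Standard quotas: Arden 7.243, Brisco 8.923, Carrow 3.545, Dorne 9.229, Eskel 2.713, Farrow 8.013, Galen 5.335.
Webster allocation: Arden 7, Brisco 9, Carrow 4, Dorne 9, Eskel 3, Farrow 8, Galen 5.
Every allocation lies between the lower and upper quota.

none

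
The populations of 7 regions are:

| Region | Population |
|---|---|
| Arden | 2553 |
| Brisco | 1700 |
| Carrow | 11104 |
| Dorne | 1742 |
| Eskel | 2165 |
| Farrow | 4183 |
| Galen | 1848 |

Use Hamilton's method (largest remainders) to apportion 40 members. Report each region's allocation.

Arden: 4; Brisco: 3; Carrow: 17; Dorne: 3; Eskel: 3; Farrow: 7; Galen: 3

Total 25295; standard divisor 25295/40 ≈ 632.375.
Standard quotas: Arden 4.0372, Brisco 2.6883, Carrow 17.5592, Dorne 2.7547, Eskel 3.4236, Farrow 6.6147, Galen 2.9223.
Lower quotas: Arden 4, Brisco 2, Carrow 17, Dorne 2, Eskel 3, Farrow 6, Galen 2 (sum 36, leaving 4 seats).
Remainders in descending order: Galen 0.9223, Dorne 0.7547, Brisco 0.6883, Farrow 0.6147, Carrow 0.5592, Eskel 0.4236, Arden 0.0372.
The surplus seats go to Galen, Dorne, Brisco, Farrow.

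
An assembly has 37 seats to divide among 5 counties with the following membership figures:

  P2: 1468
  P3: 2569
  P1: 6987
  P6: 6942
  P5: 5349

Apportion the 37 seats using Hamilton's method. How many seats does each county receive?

The standard divisor is 23315/37 ≈ 630.135.
Standard quotas: P2 2.3297, P3 4.0769, P1 11.0881, P6 11.0167, P5 8.4887.
Lower quotas: P2 2, P3 4, P1 11, P6 11, P5 8 (sum 36, leaving 1 seat).
Remainders in descending order: P5 0.4887, P2 0.3297, P1 0.0881, P3 0.0769, P6 0.0167.
The surplus seat goes to P5.

P2 2, P3 4, P1 11, P6 11, P5 9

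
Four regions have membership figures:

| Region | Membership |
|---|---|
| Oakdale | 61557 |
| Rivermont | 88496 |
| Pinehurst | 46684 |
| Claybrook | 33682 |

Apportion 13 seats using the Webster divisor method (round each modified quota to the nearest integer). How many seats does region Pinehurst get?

3

Standard divisor 230419/13 ≈ 17724.538; standard quotas: Oakdale 3.473, Rivermont 4.993, Pinehurst 2.634, Claybrook 1.900.
Rounding to the nearest integer gives Oakdale 3, Rivermont 5, Pinehurst 3, Claybrook 2 — total 13, matching the house size, so no adjustment is needed.
Pinehurst receives 3.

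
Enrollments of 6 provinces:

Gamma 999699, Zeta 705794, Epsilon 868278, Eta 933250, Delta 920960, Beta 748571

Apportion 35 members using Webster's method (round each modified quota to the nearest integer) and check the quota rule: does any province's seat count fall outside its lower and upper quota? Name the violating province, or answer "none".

none

Standard quotas: Gamma 6.759, Zeta 4.772, Epsilon 5.871, Eta 6.310, Delta 6.227, Beta 5.061.
Webster allocation: Gamma 7, Zeta 5, Epsilon 6, Eta 6, Delta 6, Beta 5.
Every allocation lies between the lower and upper quota.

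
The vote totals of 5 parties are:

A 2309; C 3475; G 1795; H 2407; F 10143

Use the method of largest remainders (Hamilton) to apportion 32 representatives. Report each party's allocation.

A=4; C=5; G=3; H=4; F=16

The standard divisor is 20129/32 ≈ 629.031.
Standard quotas: A 3.6707, C 5.5244, G 2.8536, H 3.8265, F 16.1248.
Lower quotas: A 3, C 5, G 2, H 3, F 16 (sum 29, leaving 3 seats).
Remainders in descending order: G 0.8536, H 0.8265, A 0.6707, C 0.5244, F 0.1248.
The surplus seats go to G, H, A.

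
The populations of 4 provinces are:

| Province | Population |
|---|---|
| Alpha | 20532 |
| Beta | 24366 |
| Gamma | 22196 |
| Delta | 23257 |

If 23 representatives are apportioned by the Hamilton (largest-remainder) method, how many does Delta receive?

The standard divisor is 90351/23 ≈ 3928.304.
Standard quotas: Alpha 5.2267, Beta 6.2027, Gamma 5.6503, Delta 5.9204.
Lower quotas: Alpha 5, Beta 6, Gamma 5, Delta 5 (sum 21, leaving 2 seats).
Remainders in descending order: Delta 0.9204, Gamma 0.6503, Alpha 0.2267, Beta 0.2027.
Largest remainders: Delta, Gamma receive the extra seats.
Delta receives 6.

6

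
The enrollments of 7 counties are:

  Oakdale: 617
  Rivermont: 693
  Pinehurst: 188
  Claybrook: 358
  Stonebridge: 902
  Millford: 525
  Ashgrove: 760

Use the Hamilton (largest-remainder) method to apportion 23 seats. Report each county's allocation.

Oakdale: 4; Rivermont: 4; Pinehurst: 1; Claybrook: 2; Stonebridge: 5; Millford: 3; Ashgrove: 4

Standard divisor: 4043 ÷ 23 ≈ 175.783.
Standard quotas: Oakdale 3.510, Rivermont 3.942, Pinehurst 1.070, Claybrook 2.037, Stonebridge 5.131, Millford 2.987, Ashgrove 4.324.
Lower quotas: Oakdale 3, Rivermont 3, Pinehurst 1, Claybrook 2, Stonebridge 5, Millford 2, Ashgrove 4 (sum 20, leaving 3 seats).
Remainders in descending order: Millford 0.987, Rivermont 0.942, Oakdale 0.510, Ashgrove 0.324, Stonebridge 0.131, Pinehurst 0.070, Claybrook 0.037.
Largest remainders: Millford, Rivermont, Oakdale receive the extra seats.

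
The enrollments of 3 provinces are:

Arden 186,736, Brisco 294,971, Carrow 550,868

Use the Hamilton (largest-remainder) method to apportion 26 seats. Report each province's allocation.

Total 1032575; standard divisor 1032575/26 ≈ 39714.423.
Standard quotas: Arden 4.7020, Brisco 7.4273, Carrow 13.8707.
Lower quotas: Arden 4, Brisco 7, Carrow 13 (sum 24, leaving 2 seats).
Remainders in descending order: Carrow 0.8707, Arden 0.7020, Brisco 0.4273.
The surplus seats go to Carrow, Arden.

Arden 5, Brisco 7, Carrow 14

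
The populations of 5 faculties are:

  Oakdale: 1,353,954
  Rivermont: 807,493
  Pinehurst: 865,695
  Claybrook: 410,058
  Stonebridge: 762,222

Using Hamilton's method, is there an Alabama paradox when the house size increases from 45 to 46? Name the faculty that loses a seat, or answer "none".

none

At 45 seats: Oakdale 15, Rivermont 9, Pinehurst 9, Claybrook 4, Stonebridge 8.
At 46 seats: Oakdale 15, Rivermont 9, Pinehurst 9, Claybrook 5, Stonebridge 8.
No faculty's allocation decreased.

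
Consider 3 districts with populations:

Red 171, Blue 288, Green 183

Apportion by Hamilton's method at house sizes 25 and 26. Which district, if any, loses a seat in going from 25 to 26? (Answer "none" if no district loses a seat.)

none

At 25 seats: Red 7, Blue 11, Green 7.
At 26 seats: Red 7, Blue 12, Green 7.
No district's allocation decreased.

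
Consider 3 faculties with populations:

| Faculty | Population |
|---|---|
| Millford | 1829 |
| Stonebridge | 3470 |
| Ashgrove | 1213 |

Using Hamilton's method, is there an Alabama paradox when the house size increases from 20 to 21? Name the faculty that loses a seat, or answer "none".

At 20 seats: Millford 5, Stonebridge 11, Ashgrove 4.
At 21 seats: Millford 6, Stonebridge 11, Ashgrove 4.
No faculty's allocation decreased.

none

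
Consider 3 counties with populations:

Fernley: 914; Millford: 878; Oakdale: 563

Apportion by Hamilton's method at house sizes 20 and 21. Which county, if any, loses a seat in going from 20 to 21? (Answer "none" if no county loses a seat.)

At 20 seats: Fernley 8, Millford 7, Oakdale 5.
At 21 seats: Fernley 8, Millford 8, Oakdale 5.
No county's allocation decreased.

none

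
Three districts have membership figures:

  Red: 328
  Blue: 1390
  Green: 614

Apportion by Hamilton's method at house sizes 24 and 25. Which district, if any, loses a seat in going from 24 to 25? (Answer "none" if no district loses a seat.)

At 24 seats: Red 4, Blue 14, Green 6.
At 25 seats: Red 3, Blue 15, Green 7.
Red drops from 4 to 3.

Red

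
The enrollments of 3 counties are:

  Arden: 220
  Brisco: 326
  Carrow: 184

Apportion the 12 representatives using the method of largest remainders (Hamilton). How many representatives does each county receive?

Standard divisor: 730 ÷ 12 ≈ 60.833.
Standard quotas: Arden 3.616, Brisco 5.359, Carrow 3.025.
Lower quotas: Arden 3, Brisco 5, Carrow 3 (sum 11, leaving 1 seat).
Remainders in descending order: Arden 0.616, Brisco 0.359, Carrow 0.025.
The surplus seat goes to Arden.

Arden 4; Brisco 5; Carrow 3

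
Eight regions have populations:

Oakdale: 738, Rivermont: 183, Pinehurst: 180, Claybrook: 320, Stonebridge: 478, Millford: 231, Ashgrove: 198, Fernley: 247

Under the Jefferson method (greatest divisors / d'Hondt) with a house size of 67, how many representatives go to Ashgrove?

5

Standard divisor 2575/67 ≈ 38.433; standard quotas: Oakdale 19.202, Rivermont 4.762, Pinehurst 4.683, Claybrook 8.326, Stonebridge 12.437, Millford 6.010, Ashgrove 5.152, Fernley 6.427.
Rounding down gives 19, 4, 4, 8, 12, 6, 5, 6 = 64 seats, so the divisor must be adjusted.
With modified divisor 36.3: modified quotas Oakdale 20.331, Rivermont 5.041, Pinehurst 4.959, Claybrook 8.815, Stonebridge 13.168, Millford 6.364, Ashgrove 5.455, Fernley 6.804.
Rounding down: Oakdale 20, Rivermont 5, Pinehurst 4, Claybrook 8, Stonebridge 13, Millford 6, Ashgrove 5, Fernley 6 (total 67).
Ashgrove receives 5.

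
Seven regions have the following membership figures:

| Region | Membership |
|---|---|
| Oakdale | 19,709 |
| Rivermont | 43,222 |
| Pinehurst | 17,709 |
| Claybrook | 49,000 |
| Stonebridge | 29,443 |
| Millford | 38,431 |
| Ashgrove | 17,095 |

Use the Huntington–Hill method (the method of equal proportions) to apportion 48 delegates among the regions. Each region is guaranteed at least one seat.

With divisor 4536: modified quotas Oakdale 4.345, Rivermont 9.529, Pinehurst 3.904, Claybrook 10.802, Stonebridge 6.491, Millford 8.472, Ashgrove 3.769.
Geometric-mean thresholds: Oakdale √(4·5)=4.472, Rivermont √(9·10)=9.487, Pinehurst √(3·4)=3.464, Claybrook √(10·11)=10.488, Stonebridge √(6·7)=6.481, Millford √(8·9)=8.485, Ashgrove √(3·4)=3.464.
Each quota rounded against its threshold gives Oakdale 4, Rivermont 10, Pinehurst 4, Claybrook 11, Stonebridge 7, Millford 8, Ashgrove 4 (total 48).

Oakdale 4; Rivermont 10; Pinehurst 4; Claybrook 11; Stonebridge 7; Millford 8; Ashgrove 4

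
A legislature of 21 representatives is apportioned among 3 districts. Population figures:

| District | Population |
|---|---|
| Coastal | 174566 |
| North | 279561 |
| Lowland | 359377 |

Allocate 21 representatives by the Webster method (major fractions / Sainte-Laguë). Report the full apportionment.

Coastal: 5, North: 7, Lowland: 9

Standard divisor 813504/21 ≈ 38738.286; standard quotas: Coastal 4.506, North 7.217, Lowland 9.277.
Rounding to the nearest integer gives Coastal 5, North 7, Lowland 9 — total 21, matching the house size, so no adjustment is needed.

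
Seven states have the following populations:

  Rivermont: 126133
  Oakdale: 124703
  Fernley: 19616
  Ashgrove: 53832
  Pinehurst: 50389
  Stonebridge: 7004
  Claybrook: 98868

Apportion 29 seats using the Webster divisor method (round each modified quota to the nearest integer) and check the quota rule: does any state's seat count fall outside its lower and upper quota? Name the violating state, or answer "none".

Standard quotas: Rivermont 7.612, Oakdale 7.526, Fernley 1.184, Ashgrove 3.249, Pinehurst 3.041, Stonebridge 0.423, Claybrook 5.967.
Webster allocation: Rivermont 8, Oakdale 8, Fernley 1, Ashgrove 3, Pinehurst 3, Stonebridge 0, Claybrook 6.
Every allocation lies between the lower and upper quota.

none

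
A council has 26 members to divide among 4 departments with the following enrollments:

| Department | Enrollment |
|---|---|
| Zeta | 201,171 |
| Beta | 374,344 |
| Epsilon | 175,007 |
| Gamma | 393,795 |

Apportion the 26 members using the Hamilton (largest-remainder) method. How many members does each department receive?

Standard divisor: 1144317 ÷ 26 ≈ 44012.192.
Standard quotas: Zeta 4.5708, Beta 8.5055, Epsilon 3.9763, Gamma 8.9474.
Lower quotas: Zeta 4, Beta 8, Epsilon 3, Gamma 8 (sum 23, leaving 3 seats).
Remainders in descending order: Epsilon 0.9763, Gamma 0.9474, Zeta 0.5708, Beta 0.5055.
Largest remainders: Epsilon, Gamma, Zeta receive the extra seats.

Zeta 5, Beta 8, Epsilon 4, Gamma 9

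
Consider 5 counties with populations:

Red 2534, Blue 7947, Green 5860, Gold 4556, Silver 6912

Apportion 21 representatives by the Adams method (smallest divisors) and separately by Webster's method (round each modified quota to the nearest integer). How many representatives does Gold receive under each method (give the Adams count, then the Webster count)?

Adams: Red 2, Blue 6, Green 4, Gold 4, Silver 5.
Webster: Red 2, Blue 6, Green 5, Gold 3, Silver 5.
Gold gets 4 under Adams and 3 under Webster.

4 and 3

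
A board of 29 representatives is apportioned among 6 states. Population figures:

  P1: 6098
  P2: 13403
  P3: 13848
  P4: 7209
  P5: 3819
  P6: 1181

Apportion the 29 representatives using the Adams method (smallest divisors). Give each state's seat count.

Standard divisor 45558/29 ≈ 1570.966; standard quotas: P1 3.882, P2 8.532, P3 8.815, P4 4.589, P5 2.431, P6 0.752.
Rounding up gives 4, 9, 9, 5, 3, 1 = 31 seats, so the divisor must be adjusted.
With modified divisor 1770: modified quotas P1 3.445, P2 7.572, P3 7.824, P4 4.073, P5 2.158, P6 0.667.
Rounding up: P1 4, P2 8, P3 8, P4 5, P5 3, P6 1 (total 29).

P1: 4, P2: 8, P3: 8, P4: 5, P5: 3, P6: 1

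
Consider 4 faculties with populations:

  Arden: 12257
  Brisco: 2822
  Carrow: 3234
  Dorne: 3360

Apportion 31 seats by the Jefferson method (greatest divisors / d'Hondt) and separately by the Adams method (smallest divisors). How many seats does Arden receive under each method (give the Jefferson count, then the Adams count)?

18 and 17

Jefferson: Arden 18, Brisco 4, Carrow 4, Dorne 5.
Adams: Arden 17, Brisco 4, Carrow 5, Dorne 5.
Arden gets 18 under Jefferson and 17 under Adams.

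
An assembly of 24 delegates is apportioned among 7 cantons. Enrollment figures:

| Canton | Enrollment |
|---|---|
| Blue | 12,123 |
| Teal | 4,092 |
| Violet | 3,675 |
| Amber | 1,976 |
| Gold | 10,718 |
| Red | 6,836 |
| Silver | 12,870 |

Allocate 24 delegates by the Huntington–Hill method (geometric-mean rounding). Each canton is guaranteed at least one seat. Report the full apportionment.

Blue 5, Teal 2, Violet 2, Amber 1, Gold 5, Red 3, Silver 6

With divisor 2282: modified quotas Blue 5.312, Teal 1.793, Violet 1.610, Amber 0.866, Gold 4.697, Red 2.996, Silver 5.640.
Geometric-mean thresholds: Blue √(5·6)=5.477, Teal √(1·2)=1.414, Violet √(1·2)=1.414, Amber (min 1), Gold √(4·5)=4.472, Red √(2·3)=2.449, Silver √(5·6)=5.477.
Each quota rounded against its threshold gives Blue 5, Teal 2, Violet 2, Amber 1, Gold 5, Red 3, Silver 6 (total 24).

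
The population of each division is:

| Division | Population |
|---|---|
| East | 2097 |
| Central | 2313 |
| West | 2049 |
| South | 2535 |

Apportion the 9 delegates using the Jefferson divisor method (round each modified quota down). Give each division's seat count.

East=2, Central=2, West=2, South=3

Standard divisor 8994/9 ≈ 999.333; standard quotas: East 2.098, Central 2.315, West 2.050, South 2.537.
Rounding down gives 2, 2, 2, 2 = 8 seats, so the divisor must be adjusted.
With modified divisor 800: modified quotas East 2.621, Central 2.891, West 2.561, South 3.169.
Rounding down: East 2, Central 2, West 2, South 3 (total 9).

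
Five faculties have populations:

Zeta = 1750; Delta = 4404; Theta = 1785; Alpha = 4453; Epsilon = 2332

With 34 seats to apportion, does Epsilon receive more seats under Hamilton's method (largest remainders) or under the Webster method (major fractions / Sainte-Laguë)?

Hamilton: Zeta 4, Delta 10, Theta 4, Alpha 10, Epsilon 6.
Webster: Zeta 4, Delta 10, Theta 4, Alpha 11, Epsilon 5.
Epsilon gets 6 under Hamilton and 5 under Webster.

Hamilton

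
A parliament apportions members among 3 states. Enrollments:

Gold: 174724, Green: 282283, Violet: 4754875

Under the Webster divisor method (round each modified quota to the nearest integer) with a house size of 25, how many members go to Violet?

Standard divisor 5211882/25 ≈ 208475.28; standard quotas: Gold 0.838, Green 1.354, Violet 22.808.
Rounding to the nearest integer gives Gold 1, Green 1, Violet 23 — total 25, matching the house size, so no adjustment is needed.
Violet receives 23.

23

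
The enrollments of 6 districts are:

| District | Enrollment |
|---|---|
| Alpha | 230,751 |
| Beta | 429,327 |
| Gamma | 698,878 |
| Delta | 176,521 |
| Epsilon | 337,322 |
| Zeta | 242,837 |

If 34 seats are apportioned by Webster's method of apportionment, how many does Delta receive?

3

Standard divisor 2115636/34 ≈ 62224.588; standard quotas: Alpha 3.708, Beta 6.900, Gamma 11.232, Delta 2.837, Epsilon 5.421, Zeta 3.903.
Rounding to the nearest integer gives Alpha 4, Beta 7, Gamma 11, Delta 3, Epsilon 5, Zeta 4 — total 34, matching the house size, so no adjustment is needed.
Delta receives 3.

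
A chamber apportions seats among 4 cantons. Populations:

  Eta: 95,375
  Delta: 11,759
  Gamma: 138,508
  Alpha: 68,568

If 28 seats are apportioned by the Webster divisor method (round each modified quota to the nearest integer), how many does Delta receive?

1

Standard divisor 314210/28 ≈ 11221.786; standard quotas: Eta 8.499, Delta 1.048, Gamma 12.343, Alpha 6.110.
Rounding to the nearest integer gives 8, 1, 12, 6 = 27 seats, so the divisor must be adjusted.
With modified divisor 11150: modified quotas Eta 8.554, Delta 1.055, Gamma 12.422, Alpha 6.150.
Rounding to the nearest integer: Eta 9, Delta 1, Gamma 12, Alpha 6 (total 28).
Delta receives 1.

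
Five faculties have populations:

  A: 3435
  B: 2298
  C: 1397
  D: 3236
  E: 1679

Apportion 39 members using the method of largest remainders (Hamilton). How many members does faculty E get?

The standard divisor is 12045/39 ≈ 308.846.
Standard quotas: A 11.122, B 7.441, C 4.523, D 10.478, E 5.436.
Lower quotas: A 11, B 7, C 4, D 10, E 5 (sum 37, leaving 2 seats).
Remainders in descending order: C 0.523, D 0.478, B 0.441, E 0.436, A 0.122.
The surplus seats go to C, D.
E receives 5.

5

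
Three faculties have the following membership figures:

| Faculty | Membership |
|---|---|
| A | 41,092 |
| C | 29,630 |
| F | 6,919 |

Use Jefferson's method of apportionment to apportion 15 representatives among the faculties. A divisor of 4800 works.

A 8; C 6; F 1

With modified divisor 4800: modified quotas A 8.561, C 6.173, F 1.441.
Rounding down: A 8, C 6, F 1 (total 15).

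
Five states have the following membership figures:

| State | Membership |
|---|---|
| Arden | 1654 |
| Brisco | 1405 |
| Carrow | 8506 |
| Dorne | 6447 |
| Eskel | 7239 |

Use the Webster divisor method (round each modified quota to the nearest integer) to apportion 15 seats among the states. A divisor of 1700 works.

Arden 1; Brisco 1; Carrow 5; Dorne 4; Eskel 4

With modified divisor 1700: modified quotas Arden 0.973, Brisco 0.826, Carrow 5.004, Dorne 3.792, Eskel 4.258.
Rounding to the nearest integer: Arden 1, Brisco 1, Carrow 5, Dorne 4, Eskel 4 (total 15).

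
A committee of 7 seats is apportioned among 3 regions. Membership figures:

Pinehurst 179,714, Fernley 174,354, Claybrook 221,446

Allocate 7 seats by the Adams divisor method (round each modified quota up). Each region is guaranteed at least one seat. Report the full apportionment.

Standard divisor 575514/7 ≈ 82216.286; standard quotas: Pinehurst 2.186, Fernley 2.121, Claybrook 2.693.
Rounding up gives 3, 3, 3 = 9 seats, so the divisor must be adjusted.
With modified divisor 100300: modified quotas Pinehurst 1.792, Fernley 1.738, Claybrook 2.208.
Rounding up: Pinehurst 2, Fernley 2, Claybrook 3 (total 7).

Pinehurst 2; Fernley 2; Claybrook 3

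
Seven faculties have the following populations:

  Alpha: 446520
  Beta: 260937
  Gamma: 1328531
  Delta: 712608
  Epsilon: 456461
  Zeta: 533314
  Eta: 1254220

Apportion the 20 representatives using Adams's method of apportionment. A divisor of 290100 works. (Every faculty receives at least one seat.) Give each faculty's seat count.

With modified divisor 290100: modified quotas Alpha 1.539, Beta 0.899, Gamma 4.580, Delta 2.456, Epsilon 1.573, Zeta 1.838, Eta 4.323.
Rounding up: Alpha 2, Beta 1, Gamma 5, Delta 3, Epsilon 2, Zeta 2, Eta 5 (total 20).

Alpha 2, Beta 1, Gamma 5, Delta 3, Epsilon 2, Zeta 2, Eta 5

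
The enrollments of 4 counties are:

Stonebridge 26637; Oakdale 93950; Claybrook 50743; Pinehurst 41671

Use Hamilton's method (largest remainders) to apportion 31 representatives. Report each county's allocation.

Stonebridge=4, Oakdale=14, Claybrook=7, Pinehurst=6

The standard divisor is 213001/31 = 6871.
Standard quotas: Stonebridge 3.8767, Oakdale 13.6734, Claybrook 7.3851, Pinehurst 6.0648.
Lower quotas: Stonebridge 3, Oakdale 13, Claybrook 7, Pinehurst 6 (sum 29, leaving 2 seats).
Remainders in descending order: Stonebridge 0.8767, Oakdale 0.6734, Claybrook 0.3851, Pinehurst 0.0648.
Largest remainders: Stonebridge, Oakdale receive the extra seats.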